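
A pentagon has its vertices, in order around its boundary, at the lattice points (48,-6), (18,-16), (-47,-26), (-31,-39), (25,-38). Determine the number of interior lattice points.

1479

By the shoelace formula, twice the signed area is |[48·(-16) − 18·(-6)] + [18·(-26) − (-47)·(-16)] + [(-47)·(-39) − (-31)·(-26)] + [(-31)·(-38) − 25·(-39)] + [25·(-6) − 48·(-38)]| = 2974, so the area is 1487.
The number of boundary lattice points is Σ gcd(|Δx|,|Δy|) = gcd(30,10) + gcd(65,10) + gcd(16,13) + gcd(56,1) + gcd(23,32) = 10+5+1+1+1 = 18.
Pick's theorem gives I = A − B/2 + 1 = 1487 − 18/2 + 1 = 1479.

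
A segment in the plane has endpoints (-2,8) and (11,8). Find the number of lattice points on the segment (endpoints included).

The number of lattice points on a segment between lattice points is gcd(|Δx|,|Δy|) + 1 = gcd(13,0) + 1 = 13 + 1 = 14.

14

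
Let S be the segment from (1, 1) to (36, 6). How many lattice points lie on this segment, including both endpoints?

6

The number of lattice points on a segment between lattice points is gcd(|Δx|,|Δy|) + 1 = gcd(35,5) + 1 = 5 + 1 = 6.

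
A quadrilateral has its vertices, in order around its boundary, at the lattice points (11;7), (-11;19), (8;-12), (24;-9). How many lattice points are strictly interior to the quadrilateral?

373

Using the shoelace formula, 2A = |(11·19 − (-11)·7) + ((-11)·(-12) − 8·19) + (8·(-9) − 24·(-12)) + (24·7 − 11·(-9))| = 749, so the area is 749/2.
Summing gcd(|Δx|,|Δy|) over the edges gives the boundary count: gcd(22,12) + gcd(19,31) + gcd(16,3) + gcd(13,16) = 2+1+1+1 = 5.
By Pick's theorem A = I + B/2 − 1, so I = 749/2 − 5/2 + 1 = 373.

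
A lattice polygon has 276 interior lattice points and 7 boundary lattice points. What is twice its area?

By Pick's theorem, A = I + B/2 − 1 = 276 + 7/2 − 1 = 557/2.
Hence 2A = 557.

557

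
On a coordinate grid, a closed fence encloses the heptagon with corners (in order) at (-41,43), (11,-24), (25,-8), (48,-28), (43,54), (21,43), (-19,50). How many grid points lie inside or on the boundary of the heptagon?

4169

Using the shoelace formula, 2A = |((-41)·(-24) − 11·43) + (11·(-8) − 25·(-24)) + (25·(-28) − 48·(-8)) + (48·54 − 43·(-28)) + (43·43 − 21·54) + (21·50 − (-19)·43) + ((-19)·43 − (-41)·50)| = 8318, so the area is 4159.
Along each edge there are gcd(|Δx|,|Δy|)+1 lattice points, so counting each shared vertex once the boundary has gcd(52,67) + gcd(14,16) + gcd(23,20) + gcd(5,82) + gcd(22,11) + gcd(40,7) + gcd(22,7) = 1+2+1+1+11+1+1 = 18.
Pick's theorem gives I = A − B/2 + 1 = 4159 − 18/2 + 1 = 4151, so the closed region contains I + B = 4151 + 18 = 4169 lattice points.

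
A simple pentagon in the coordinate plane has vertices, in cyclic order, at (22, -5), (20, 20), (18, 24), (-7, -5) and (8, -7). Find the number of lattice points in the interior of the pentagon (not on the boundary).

468

By the shoelace formula, twice the signed area is |[22·20 − 20·(-5)] + [20·24 − 18·20] + [18·(-5) − (-7)·24] + [(-7)·(-7) − 8·(-5)] + [8·(-5) − 22·(-7)]| = 941, so the area is 470.5.
Summing gcd(|Δx|,|Δy|) over the edges gives the boundary count: gcd(2,25) + gcd(2,4) + gcd(25,29) + gcd(15,2) + gcd(14,2) = 1+2+1+1+2 = 7.
Pick's theorem gives I = A − B/2 + 1 = 470.5 − 7/2 + 1 = 468.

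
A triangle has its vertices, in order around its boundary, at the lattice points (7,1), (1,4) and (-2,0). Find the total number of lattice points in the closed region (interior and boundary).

Using the shoelace formula, 2A = |[7·4 − 1·1] + [1·0 − (-2)·4] + [(-2)·1 − 7·0]| = 33, so the area is 16.5.
Summing gcd(|Δx|,|Δy|) over the edges gives the boundary count: gcd(6,3) + gcd(3,4) + gcd(9,1) = 3+1+1 = 5.
Pick's theorem gives I = A − B/2 + 1 = 16.5 − 5/2 + 1 = 15, so the closed region contains I + B = 15 + 5 = 20 lattice points.

20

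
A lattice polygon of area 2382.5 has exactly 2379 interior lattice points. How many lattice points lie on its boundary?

Pick's theorem gives A = I + B/2 − 1, so B = 2(A − I + 1) = 2(2382.5 − 2379 + 1) = 9.

9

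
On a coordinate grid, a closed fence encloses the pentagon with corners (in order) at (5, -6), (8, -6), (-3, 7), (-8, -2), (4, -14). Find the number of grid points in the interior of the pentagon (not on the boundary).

134

The shoelace formula gives twice the area as |(5·(-6) − 8·(-6)) + (8·7 − (-3)·(-6)) + ((-3)·(-2) − (-8)·7) + ((-8)·(-14) − 4·(-2)) + (4·(-6) − 5·(-14))| = 284, so the area is 142.
Summing gcd(|Δx|,|Δy|) over the edges gives the boundary count: gcd(3,0) + gcd(11,13) + gcd(5,9) + gcd(12,12) + gcd(1,8) = 3+1+1+12+1 = 18.
Pick's theorem gives I = A − B/2 + 1 = 142 − 18/2 + 1 = 134.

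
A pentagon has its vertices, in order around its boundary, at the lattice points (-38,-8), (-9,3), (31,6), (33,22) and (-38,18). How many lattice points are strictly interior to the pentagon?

1270

Using the shoelace formula, 2A = |((-38)·3 − (-9)·(-8)) + ((-9)·6 − 31·3) + (31·22 − 33·6) + (33·18 − (-38)·22) + ((-38)·(-8) − (-38)·18)| = 2569, so the area is 1284.5.
The number of boundary lattice points is Σ gcd(|Δx|,|Δy|) = gcd(29,11) + gcd(40,3) + gcd(2,16) + gcd(71,4) + gcd(0,26) = 1+1+2+1+26 = 31.
By Pick's theorem A = I + B/2 − 1, so I = 1284.5 − 31/2 + 1 = 1270.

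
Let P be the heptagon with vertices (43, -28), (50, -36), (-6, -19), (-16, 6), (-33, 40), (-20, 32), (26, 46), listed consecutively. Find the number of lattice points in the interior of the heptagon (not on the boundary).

The shoelace formula gives twice the area as |[43·(-36) − 50·(-28)] + [50·(-19) − (-6)·(-36)] + [(-6)·6 − (-16)·(-19)] + [(-16)·40 − (-33)·6] + [(-33)·32 − (-20)·40] + [(-20)·46 − 26·32] + [26·(-28) − 43·46]| = 6810, so the area is 3405.
The number of boundary lattice points is Σ gcd(|Δx|,|Δy|) = gcd(7,8) + gcd(56,17) + gcd(10,25) + gcd(17,34) + gcd(13,8) + gcd(46,14) + gcd(17,74) = 1+1+5+17+1+2+1 = 28.
By Pick's theorem A = I + B/2 − 1, so I = 3405 − 28/2 + 1 = 3392.

3392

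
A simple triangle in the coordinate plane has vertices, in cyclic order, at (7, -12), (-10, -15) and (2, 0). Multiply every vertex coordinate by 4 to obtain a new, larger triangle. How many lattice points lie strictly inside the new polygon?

1743

Using the shoelace formula, 2A = |[7·(-15) − (-10)·(-12)] + [(-10)·0 − 2·(-15)] + [2·(-12) − 7·0]| = 219, so the area is 219/2.
Along each edge there are gcd(|Δx|,|Δy|)+1 lattice points, so counting each shared vertex once the boundary has gcd(17,3) + gcd(12,15) + gcd(5,12) = 1+3+1 = 5.
Scaling by 4 multiplies the area by 4² = 16 (so the new area is 1752) and multiplies the boundary lattice-point count by 4, giving 20.
By Pick's theorem, the interior count of the dilated polygon is 1752 − 20/2 + 1 = 1743.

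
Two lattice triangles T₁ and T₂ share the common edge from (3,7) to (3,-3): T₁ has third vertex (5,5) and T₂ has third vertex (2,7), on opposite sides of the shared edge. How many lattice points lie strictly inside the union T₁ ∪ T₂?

The union is the simple quadrilateral with vertices (3,7), (5,5), (3,-3), (2,7) in order.
Using the shoelace formula, 2A = |[3·5 − 5·7] + [5·(-3) − 3·5] + [3·7 − 2·(-3)] + [2·7 − 3·7]| = 30, so the area is 15.
The number of boundary lattice points is Σ gcd(|Δx|,|Δy|) = gcd(2,2) + gcd(2,8) + gcd(1,10) + gcd(1,0) = 2+2+1+1 = 6.
By Pick's theorem I = A − B/2 + 1 = 15 − 6/2 + 1 = 13.

13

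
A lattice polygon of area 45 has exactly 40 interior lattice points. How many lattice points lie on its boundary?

Pick's theorem gives A = I + B/2 − 1, so B = 2(A − I + 1) = 2(45 − 40 + 1) = 12.

12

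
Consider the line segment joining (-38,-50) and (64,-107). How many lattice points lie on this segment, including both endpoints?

4

The number of lattice points on a segment between lattice points is gcd(|Δx|,|Δy|) + 1 = gcd(102,57) + 1 = 3 + 1 = 4.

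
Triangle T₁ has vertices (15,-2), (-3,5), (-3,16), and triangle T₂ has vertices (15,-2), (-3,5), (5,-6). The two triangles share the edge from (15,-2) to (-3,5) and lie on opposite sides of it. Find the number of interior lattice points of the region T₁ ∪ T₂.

The union is the simple quadrilateral with vertices (15,-2), (-3,16), (-3,5), (5,-6) in order.
Using the shoelace formula, 2A = |(15·16 − (-3)·(-2)) + ((-3)·5 − (-3)·16) + ((-3)·(-6) − 5·5) + (5·(-2) − 15·(-6))| = 340, so the area is 170.
Summing gcd(|Δx|,|Δy|) over the edges gives the boundary count: gcd(18,18) + gcd(0,11) + gcd(8,11) + gcd(10,4) = 18+11+1+2 = 32.
By Pick's theorem I = A − B/2 + 1 = 170 − 32/2 + 1 = 155.

155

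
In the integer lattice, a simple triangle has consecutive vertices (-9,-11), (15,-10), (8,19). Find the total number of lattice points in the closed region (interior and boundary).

Using the shoelace formula, 2A = |[(-9)·(-10) − 15·(-11)] + [15·19 − 8·(-10)] + [8·(-11) − (-9)·19]| = 703, so the area is 703/2.
Along each edge there are gcd(|Δx|,|Δy|)+1 lattice points, so counting each shared vertex once the boundary has gcd(24,1) + gcd(7,29) + gcd(17,30) = 1+1+1 = 3.
Pick's theorem gives I = A − B/2 + 1 = 703/2 − 3/2 + 1 = 351, so the closed region contains I + B = 351 + 3 = 354 lattice points.

354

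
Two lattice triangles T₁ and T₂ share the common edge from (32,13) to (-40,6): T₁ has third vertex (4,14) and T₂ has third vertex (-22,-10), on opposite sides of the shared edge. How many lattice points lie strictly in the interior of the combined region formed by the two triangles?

The union is the simple quadrilateral with vertices (32,13), (4,14), (-40,6), (-22,-10) in order.
The shoelace formula gives twice the area as |[32·14 − 4·13] + [4·6 − (-40)·14] + [(-40)·(-10) − (-22)·6] + [(-22)·13 − 32·(-10)]| = 1546, so the area is 773.
Summing gcd(|Δx|,|Δy|) over the edges gives the boundary count: gcd(28,1) + gcd(44,8) + gcd(18,16) + gcd(54,23) = 1+4+2+1 = 8.
By Pick's theorem I = A − B/2 + 1 = 773 − 8/2 + 1 = 770.

770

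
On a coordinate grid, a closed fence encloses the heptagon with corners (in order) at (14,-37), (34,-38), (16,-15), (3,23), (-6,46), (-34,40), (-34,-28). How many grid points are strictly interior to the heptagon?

3362

The shoelace formula gives twice the area as |[14·(-38) − 34·(-37)] + [34·(-15) − 16·(-38)] + [16·23 − 3·(-15)] + [3·46 − (-6)·23] + [(-6)·40 − (-34)·46] + [(-34)·(-28) − (-34)·40] + [(-34)·(-37) − 14·(-28)]| = 6799, so the area is 6799/2.
Summing gcd(|Δx|,|Δy|) over the edges gives the boundary count: gcd(20,1) + gcd(18,23) + gcd(13,38) + gcd(9,23) + gcd(28,6) + gcd(0,68) + gcd(48,9) = 1+1+1+1+2+68+3 = 77.
Pick's theorem gives I = A − B/2 + 1 = 6799/2 − 77/2 + 1 = 3362.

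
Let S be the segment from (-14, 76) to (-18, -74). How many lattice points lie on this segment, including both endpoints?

3

The number of lattice points on a segment between lattice points is gcd(|Δx|,|Δy|) + 1 = gcd(4,150) + 1 = 2 + 1 = 3.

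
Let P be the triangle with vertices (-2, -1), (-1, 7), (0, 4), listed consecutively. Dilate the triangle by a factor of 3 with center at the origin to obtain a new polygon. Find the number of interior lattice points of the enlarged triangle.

By the shoelace formula, twice the signed area is |[(-2)·7 − (-1)·(-1)] + [(-1)·4 − 0·7] + [0·(-1) − (-2)·4]| = 11, so the area is 11/2.
The number of boundary lattice points is Σ gcd(|Δx|,|Δy|) = gcd(1,8) + gcd(1,3) + gcd(2,5) = 1+1+1 = 3.
Scaling by 3 multiplies the area by 3² = 9 (so the new area is 99/2) and multiplies the boundary lattice-point count by 3, giving 9.
By Pick's theorem, the interior count of the dilated polygon is 99/2 − 9/2 + 1 = 46.

46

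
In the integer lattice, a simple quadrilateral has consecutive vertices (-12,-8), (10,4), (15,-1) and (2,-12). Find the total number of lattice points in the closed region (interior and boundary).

The shoelace formula gives twice the area as |[(-12)·4 − 10·(-8)] + [10·(-1) − 15·4] + [15·(-12) − 2·(-1)] + [2·(-8) − (-12)·(-12)]| = 376, so the area is 188.
Summing gcd(|Δx|,|Δy|) over the edges gives the boundary count: gcd(22,12) + gcd(5,5) + gcd(13,11) + gcd(14,4) = 2+5+1+2 = 10.
Pick's theorem gives I = A − B/2 + 1 = 188 − 10/2 + 1 = 184, so the closed region contains I + B = 184 + 10 = 194 lattice points.

194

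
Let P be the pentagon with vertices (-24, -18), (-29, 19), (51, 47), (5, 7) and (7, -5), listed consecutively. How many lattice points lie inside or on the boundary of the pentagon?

Using the shoelace formula, 2A = |((-24)·19 − (-29)·(-18)) + ((-29)·47 − 51·19) + (51·7 − 5·47) + (5·(-5) − 7·7) + (7·(-18) − (-24)·(-5))| = 3508, so the area is 1754.
Summing gcd(|Δx|,|Δy|) over the edges gives the boundary count: gcd(5,37) + gcd(80,28) + gcd(46,40) + gcd(2,12) + gcd(31,13) = 1+4+2+2+1 = 10.
Pick's theorem gives I = A − B/2 + 1 = 1754 − 10/2 + 1 = 1750, so the closed region contains I + B = 1750 + 10 = 1760 lattice points.

1760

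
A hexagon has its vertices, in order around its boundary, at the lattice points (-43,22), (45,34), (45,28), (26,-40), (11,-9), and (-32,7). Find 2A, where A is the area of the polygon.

Using the shoelace formula, 2A = |((-43)·34 − 45·22) + (45·28 − 45·34) + (45·(-40) − 26·28) + (26·(-9) − 11·(-40)) + (11·7 − (-32)·(-9)) + ((-32)·22 − (-43)·7)| = 5658, so the area is 2829.

5658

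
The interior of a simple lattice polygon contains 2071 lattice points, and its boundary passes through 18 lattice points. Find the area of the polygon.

2079

By Pick's theorem, A = I + B/2 − 1 = 2071 + 18/2 − 1 = 2079.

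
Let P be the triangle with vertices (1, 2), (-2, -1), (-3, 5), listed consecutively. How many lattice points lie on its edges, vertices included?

Along each edge there are gcd(|Δx|,|Δy|)+1 lattice points, so counting each shared vertex once the boundary has gcd(3,3) + gcd(1,6) + gcd(4,3) = 3+1+1 = 5.

5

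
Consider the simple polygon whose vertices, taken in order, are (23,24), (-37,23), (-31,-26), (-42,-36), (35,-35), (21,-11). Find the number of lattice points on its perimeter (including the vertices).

7

Along each edge there are gcd(|Δx|,|Δy|)+1 lattice points, so counting each shared vertex once the boundary has gcd(60,1) + gcd(6,49) + gcd(11,10) + gcd(77,1) + gcd(14,24) + gcd(2,35) = 1+1+1+1+2+1 = 7.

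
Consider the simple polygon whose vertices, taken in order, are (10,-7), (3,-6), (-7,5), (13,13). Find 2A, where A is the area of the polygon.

443

Using the shoelace formula, 2A = |[10·(-6) − 3·(-7)] + [3·5 − (-7)·(-6)] + [(-7)·13 − 13·5] + [13·(-7) − 10·13]| = 443, so the area is 443/2.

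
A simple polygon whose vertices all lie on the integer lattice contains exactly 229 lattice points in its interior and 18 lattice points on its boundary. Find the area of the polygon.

Pick's theorem states A = I + B/2 − 1, so A = 229 + 18/2 − 1 = 237.

237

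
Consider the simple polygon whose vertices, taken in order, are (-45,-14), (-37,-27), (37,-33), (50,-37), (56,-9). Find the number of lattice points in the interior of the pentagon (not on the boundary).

1813

Using the shoelace formula, 2A = |((-45)·(-27) − (-37)·(-14)) + ((-37)·(-33) − 37·(-27)) + (37·(-37) − 50·(-33)) + (50·(-9) − 56·(-37)) + (56·(-14) − (-45)·(-9))| = 3631, so the area is 3631/2.
Summing gcd(|Δx|,|Δy|) over the edges gives the boundary count: gcd(8,13) + gcd(74,6) + gcd(13,4) + gcd(6,28) + gcd(101,5) = 1+2+1+2+1 = 7.
By Pick's theorem A = I + B/2 − 1, so I = 3631/2 − 7/2 + 1 = 1813.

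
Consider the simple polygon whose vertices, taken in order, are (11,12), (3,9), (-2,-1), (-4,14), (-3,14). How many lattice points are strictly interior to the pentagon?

By the shoelace formula, twice the signed area is |[11·9 − 3·12] + [3·(-1) − (-2)·9] + [(-2)·14 − (-4)·(-1)] + [(-4)·14 − (-3)·14] + [(-3)·12 − 11·14]| = 158, so the area is 79.
Along each edge there are gcd(|Δx|,|Δy|)+1 lattice points, so counting each shared vertex once the boundary has gcd(8,3) + gcd(5,10) + gcd(2,15) + gcd(1,0) + gcd(14,2) = 1+5+1+1+2 = 10.
Pick's theorem gives I = A − B/2 + 1 = 79 − 10/2 + 1 = 75.

75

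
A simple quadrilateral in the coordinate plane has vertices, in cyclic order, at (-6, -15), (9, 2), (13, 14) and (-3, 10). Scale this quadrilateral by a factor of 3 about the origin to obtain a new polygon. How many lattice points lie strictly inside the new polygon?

The shoelace formula gives twice the area as |((-6)·2 − 9·(-15)) + (9·14 − 13·2) + (13·10 − (-3)·14) + ((-3)·(-15) − (-6)·10)| = 500, so the area is 250.
Summing gcd(|Δx|,|Δy|) over the edges gives the boundary count: gcd(15,17) + gcd(4,12) + gcd(16,4) + gcd(3,25) = 1+4+4+1 = 10.
Scaling by 3 multiplies the area by 3² = 9 (so the new area is 2250) and multiplies the boundary lattice-point count by 3, giving 30.
By Pick's theorem, the interior count of the dilated polygon is 2250 − 30/2 + 1 = 2236.

2236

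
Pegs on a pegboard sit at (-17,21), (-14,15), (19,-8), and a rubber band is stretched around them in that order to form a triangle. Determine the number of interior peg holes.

63

The shoelace formula gives twice the area as |[(-17)·15 − (-14)·21] + [(-14)·(-8) − 19·15] + [19·21 − (-17)·(-8)]| = 129, so the area is 64.5.
The number of boundary lattice points is Σ gcd(|Δx|,|Δy|) = gcd(3,6) + gcd(33,23) + gcd(36,29) = 3+1+1 = 5.
Pick's theorem gives I = A − B/2 + 1 = 64.5 − 5/2 + 1 = 63.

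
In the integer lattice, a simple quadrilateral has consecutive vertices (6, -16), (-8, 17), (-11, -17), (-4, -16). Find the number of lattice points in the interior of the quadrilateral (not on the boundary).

277

By the shoelace formula, twice the signed area is |(6·17 − (-8)·(-16)) + ((-8)·(-17) − (-11)·17) + ((-11)·(-16) − (-4)·(-17)) + ((-4)·(-16) − 6·(-16))| = 565, so the area is 282.5.
Summing gcd(|Δx|,|Δy|) over the edges gives the boundary count: gcd(14,33) + gcd(3,34) + gcd(7,1) + gcd(10,0) = 1+1+1+10 = 13.
By Pick's theorem A = I + B/2 − 1, so I = 282.5 − 13/2 + 1 = 277.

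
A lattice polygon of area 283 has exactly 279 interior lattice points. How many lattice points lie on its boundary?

10

Pick's theorem gives A = I + B/2 − 1, so B = 2(A − I + 1) = 2(283 − 279 + 1) = 10.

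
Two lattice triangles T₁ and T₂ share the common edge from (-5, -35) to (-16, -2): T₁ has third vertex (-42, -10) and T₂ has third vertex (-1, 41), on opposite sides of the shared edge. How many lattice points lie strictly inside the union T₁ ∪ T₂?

954

The union is the simple quadrilateral with vertices (-5, -35), (-42, -10), (-16, -2), (-1, 41) in order.
The shoelace formula gives twice the area as |[(-5)·(-10) − (-42)·(-35)] + [(-42)·(-2) − (-16)·(-10)] + [(-16)·41 − (-1)·(-2)] + [(-1)·(-35) − (-5)·41]| = 1914, so the area is 957.
The number of boundary lattice points is Σ gcd(|Δx|,|Δy|) = gcd(37,25) + gcd(26,8) + gcd(15,43) + gcd(4,76) = 1+2+1+4 = 8.
By Pick's theorem I = A − B/2 + 1 = 957 − 8/2 + 1 = 954.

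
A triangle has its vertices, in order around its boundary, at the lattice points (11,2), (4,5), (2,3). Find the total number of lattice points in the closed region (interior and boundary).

The shoelace formula gives twice the area as |[11·5 − 4·2] + [4·3 − 2·5] + [2·2 − 11·3]| = 20, so the area is 10.
Summing gcd(|Δx|,|Δy|) over the edges gives the boundary count: gcd(7,3) + gcd(2,2) + gcd(9,1) = 1+2+1 = 4.
Pick's theorem gives I = A − B/2 + 1 = 10 − 4/2 + 1 = 9, so the closed region contains I + B = 9 + 4 = 13 lattice points.

13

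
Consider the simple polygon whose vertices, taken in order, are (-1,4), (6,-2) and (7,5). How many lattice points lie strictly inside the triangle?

27

Using the shoelace formula, 2A = |((-1)·(-2) − 6·4) + (6·5 − 7·(-2)) + (7·4 − (-1)·5)| = 55, so the area is 55/2.
Along each edge there are gcd(|Δx|,|Δy|)+1 lattice points, so counting each shared vertex once the boundary has gcd(7,6) + gcd(1,7) + gcd(8,1) = 1+1+1 = 3.
By Pick's theorem A = I + B/2 − 1, so I = 55/2 − 3/2 + 1 = 27.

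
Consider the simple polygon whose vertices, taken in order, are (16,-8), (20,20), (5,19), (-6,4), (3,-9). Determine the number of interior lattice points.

Using the shoelace formula, 2A = |(16·20 − 20·(-8)) + (20·19 − 5·20) + (5·4 − (-6)·19) + ((-6)·(-9) − 3·4) + (3·(-8) − 16·(-9))| = 1056, so the area is 528.
The number of boundary lattice points is Σ gcd(|Δx|,|Δy|) = gcd(4,28) + gcd(15,1) + gcd(11,15) + gcd(9,13) + gcd(13,1) = 4+1+1+1+1 = 8.
By Pick's theorem A = I + B/2 − 1, so I = 528 − 8/2 + 1 = 525.

525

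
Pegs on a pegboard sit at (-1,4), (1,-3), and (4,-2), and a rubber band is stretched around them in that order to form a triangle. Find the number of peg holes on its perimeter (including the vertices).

Along each edge there are gcd(|Δx|,|Δy|)+1 lattice points, so counting each shared vertex once the boundary has gcd(2,7) + gcd(3,1) + gcd(5,6) = 1+1+1 = 3.

3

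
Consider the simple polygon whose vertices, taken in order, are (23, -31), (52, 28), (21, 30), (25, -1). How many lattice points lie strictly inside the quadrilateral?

851

Using the shoelace formula, 2A = |[23·28 − 52·(-31)] + [52·30 − 21·28] + [21·(-1) − 25·30] + [25·(-31) − 23·(-1)]| = 1705, so the area is 1705/2.
The number of boundary lattice points is Σ gcd(|Δx|,|Δy|) = gcd(29,59) + gcd(31,2) + gcd(4,31) + gcd(2,30) = 1+1+1+2 = 5.
Pick's theorem gives I = A − B/2 + 1 = 1705/2 − 5/2 + 1 = 851.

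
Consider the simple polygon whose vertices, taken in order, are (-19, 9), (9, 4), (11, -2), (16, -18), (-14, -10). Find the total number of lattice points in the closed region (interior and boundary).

561

Using the shoelace formula, 2A = |((-19)·4 − 9·9) + (9·(-2) − 11·4) + (11·(-18) − 16·(-2)) + (16·(-10) − (-14)·(-18)) + ((-14)·9 − (-19)·(-10))| = 1113, so the area is 556.5.
The number of boundary lattice points is Σ gcd(|Δx|,|Δy|) = gcd(28,5) + gcd(2,6) + gcd(5,16) + gcd(30,8) + gcd(5,19) = 1+2+1+2+1 = 7.
Pick's theorem gives I = A − B/2 + 1 = 556.5 − 7/2 + 1 = 554, so the closed region contains I + B = 554 + 7 = 561 lattice points.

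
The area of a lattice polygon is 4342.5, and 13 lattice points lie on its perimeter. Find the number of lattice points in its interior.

From Pick's theorem, I = A − B/2 + 1 = 4342.5 − 13/2 + 1 = 4337.

4337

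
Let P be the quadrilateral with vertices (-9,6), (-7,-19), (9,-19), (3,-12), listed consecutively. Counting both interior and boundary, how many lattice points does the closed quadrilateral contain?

By the shoelace formula, twice the signed area is |[(-9)·(-19) − (-7)·6] + [(-7)·(-19) − 9·(-19)] + [9·(-12) − 3·(-19)] + [3·6 − (-9)·(-12)]| = 376, so the area is 188.
Summing gcd(|Δx|,|Δy|) over the edges gives the boundary count: gcd(2,25) + gcd(16,0) + gcd(6,7) + gcd(12,18) = 1+16+1+6 = 24.
Pick's theorem gives I = A − B/2 + 1 = 188 − 24/2 + 1 = 177, so the closed region contains I + B = 177 + 24 = 201 lattice points.

201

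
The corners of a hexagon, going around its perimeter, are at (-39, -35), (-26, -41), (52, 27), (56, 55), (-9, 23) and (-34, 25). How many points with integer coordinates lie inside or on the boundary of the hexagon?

3994

The shoelace formula gives twice the area as |((-39)·(-41) − (-26)·(-35)) + ((-26)·27 − 52·(-41)) + (52·55 − 56·27) + (56·23 − (-9)·55) + ((-9)·25 − (-34)·23) + ((-34)·(-35) − (-39)·25)| = 7972, so the area is 3986.
Along each edge there are gcd(|Δx|,|Δy|)+1 lattice points, so counting each shared vertex once the boundary has gcd(13,6) + gcd(78,68) + gcd(4,28) + gcd(65,32) + gcd(25,2) + gcd(5,60) = 1+2+4+1+1+5 = 14.
Pick's theorem gives I = A − B/2 + 1 = 3986 − 14/2 + 1 = 3980, so the closed region contains I + B = 3980 + 14 = 3994 lattice points.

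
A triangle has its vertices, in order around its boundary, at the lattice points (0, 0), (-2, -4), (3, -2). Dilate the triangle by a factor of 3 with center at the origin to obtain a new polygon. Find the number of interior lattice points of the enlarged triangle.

67

Using the shoelace formula, 2A = |[0·(-4) − (-2)·0] + [(-2)·(-2) − 3·(-4)] + [3·0 − 0·(-2)]| = 16, so the area is 8.
Summing gcd(|Δx|,|Δy|) over the edges gives the boundary count: gcd(2,4) + gcd(5,2) + gcd(3,2) = 2+1+1 = 4.
Scaling by 3 multiplies the area by 3² = 9 (so the new area is 72) and multiplies the boundary lattice-point count by 3, giving 12.
By Pick's theorem, the interior count of the dilated polygon is 72 − 12/2 + 1 = 67.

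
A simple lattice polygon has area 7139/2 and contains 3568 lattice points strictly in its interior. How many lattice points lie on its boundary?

5

Pick's theorem gives A = I + B/2 − 1, so B = 2(A − I + 1) = 2(7139/2 − 3568 + 1) = 5.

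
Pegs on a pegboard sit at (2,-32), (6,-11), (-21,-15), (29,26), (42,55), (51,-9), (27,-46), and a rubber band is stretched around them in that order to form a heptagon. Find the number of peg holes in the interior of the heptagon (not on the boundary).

2906

Using the shoelace formula, 2A = |(2·(-11) − 6·(-32)) + (6·(-15) − (-21)·(-11)) + ((-21)·26 − 29·(-15)) + (29·55 − 42·26) + (42·(-9) − 51·55) + (51·(-46) − 27·(-9)) + (27·(-32) − 2·(-46))| = 5817, so the area is 2908.5.
The number of boundary lattice points is Σ gcd(|Δx|,|Δy|) = gcd(4,21) + gcd(27,4) + gcd(50,41) + gcd(13,29) + gcd(9,64) + gcd(24,37) + gcd(25,14) = 1+1+1+1+1+1+1 = 7.
Pick's theorem gives I = A − B/2 + 1 = 2908.5 − 7/2 + 1 = 2906.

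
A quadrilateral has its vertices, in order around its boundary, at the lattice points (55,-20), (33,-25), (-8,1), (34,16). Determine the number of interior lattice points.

1299

By the shoelace formula, twice the signed area is |[55·(-25) − 33·(-20)] + [33·1 − (-8)·(-25)] + [(-8)·16 − 34·1] + [34·(-20) − 55·16]| = 2604, so the area is 1302.
Along each edge there are gcd(|Δx|,|Δy|)+1 lattice points, so counting each shared vertex once the boundary has gcd(22,5) + gcd(41,26) + gcd(42,15) + gcd(21,36) = 1+1+3+3 = 8.
Pick's theorem gives I = A − B/2 + 1 = 1302 − 8/2 + 1 = 1299.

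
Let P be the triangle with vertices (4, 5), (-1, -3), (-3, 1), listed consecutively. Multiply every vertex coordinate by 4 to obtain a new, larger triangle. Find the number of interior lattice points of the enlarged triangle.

281

By the shoelace formula, twice the signed area is |(4·(-3) − (-1)·5) + ((-1)·1 − (-3)·(-3)) + ((-3)·5 − 4·1)| = 36, so the area is 18.
The number of boundary lattice points is Σ gcd(|Δx|,|Δy|) = gcd(5,8) + gcd(2,4) + gcd(7,4) = 1+2+1 = 4.
Scaling by 4 multiplies the area by 4² = 16 (so the new area is 288) and multiplies the boundary lattice-point count by 4, giving 16.
By Pick's theorem, the interior count of the dilated polygon is 288 − 16/2 + 1 = 281.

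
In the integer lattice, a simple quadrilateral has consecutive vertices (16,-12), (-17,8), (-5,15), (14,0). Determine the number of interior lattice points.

333

By the shoelace formula, twice the signed area is |(16·8 − (-17)·(-12)) + ((-17)·15 − (-5)·8) + ((-5)·0 − 14·15) + (14·(-12) − 16·0)| = 669, so the area is 669/2.
Summing gcd(|Δx|,|Δy|) over the edges gives the boundary count: gcd(33,20) + gcd(12,7) + gcd(19,15) + gcd(2,12) = 1+1+1+2 = 5.
Pick's theorem gives I = A − B/2 + 1 = 669/2 − 5/2 + 1 = 333.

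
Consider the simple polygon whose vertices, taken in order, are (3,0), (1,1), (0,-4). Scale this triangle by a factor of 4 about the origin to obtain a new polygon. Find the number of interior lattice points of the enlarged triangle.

83

The shoelace formula gives twice the area as |(3·1 − 1·0) + (1·(-4) − 0·1) + (0·0 − 3·(-4))| = 11, so the area is 5.5.
Along each edge there are gcd(|Δx|,|Δy|)+1 lattice points, so counting each shared vertex once the boundary has gcd(2,1) + gcd(1,5) + gcd(3,4) = 1+1+1 = 3.
Scaling by 4 multiplies the area by 4² = 16 (so the new area is 88) and multiplies the boundary lattice-point count by 4, giving 12.
By Pick's theorem, the interior count of the dilated polygon is 88 − 12/2 + 1 = 83.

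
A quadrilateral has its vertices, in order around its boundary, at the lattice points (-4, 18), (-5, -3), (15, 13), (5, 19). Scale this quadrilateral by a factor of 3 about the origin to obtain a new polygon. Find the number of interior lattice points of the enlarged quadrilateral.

2095

By the shoelace formula, twice the signed area is |[(-4)·(-3) − (-5)·18] + [(-5)·13 − 15·(-3)] + [15·19 − 5·13] + [5·18 − (-4)·19]| = 468, so the area is 234.
Along each edge there are gcd(|Δx|,|Δy|)+1 lattice points, so counting each shared vertex once the boundary has gcd(1,21) + gcd(20,16) + gcd(10,6) + gcd(9,1) = 1+4+2+1 = 8.
Scaling by 3 multiplies the area by 3² = 9 (so the new area is 2106) and multiplies the boundary lattice-point count by 3, giving 24.
By Pick's theorem, the interior count of the dilated polygon is 2106 − 24/2 + 1 = 2095.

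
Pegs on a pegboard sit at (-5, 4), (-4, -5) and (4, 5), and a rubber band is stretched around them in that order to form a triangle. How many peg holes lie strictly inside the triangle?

Using the shoelace formula, 2A = |[(-5)·(-5) − (-4)·4] + [(-4)·5 − 4·(-5)] + [4·4 − (-5)·5]| = 82, so the area is 41.
The number of boundary lattice points is Σ gcd(|Δx|,|Δy|) = gcd(1,9) + gcd(8,10) + gcd(9,1) = 1+2+1 = 4.
Pick's theorem gives I = A − B/2 + 1 = 41 − 4/2 + 1 = 40.

40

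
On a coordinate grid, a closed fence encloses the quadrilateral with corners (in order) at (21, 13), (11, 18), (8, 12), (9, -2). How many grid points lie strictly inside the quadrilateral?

By the shoelace formula, twice the signed area is |[21·18 − 11·13] + [11·12 − 8·18] + [8·(-2) − 9·12] + [9·13 − 21·(-2)]| = 258, so the area is 129.
Along each edge there are gcd(|Δx|,|Δy|)+1 lattice points, so counting each shared vertex once the boundary has gcd(10,5) + gcd(3,6) + gcd(1,14) + gcd(12,15) = 5+3+1+3 = 12.
By Pick's theorem A = I + B/2 − 1, so I = 129 − 12/2 + 1 = 124.

124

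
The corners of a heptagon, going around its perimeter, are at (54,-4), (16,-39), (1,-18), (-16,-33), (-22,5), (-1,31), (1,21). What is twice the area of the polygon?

5285

By the shoelace formula, twice the signed area is |(54·(-39) − 16·(-4)) + (16·(-18) − 1·(-39)) + (1·(-33) − (-16)·(-18)) + ((-16)·5 − (-22)·(-33)) + ((-22)·31 − (-1)·5) + ((-1)·21 − 1·31) + (1·(-4) − 54·21)| = 5285, so the area is 5285/2.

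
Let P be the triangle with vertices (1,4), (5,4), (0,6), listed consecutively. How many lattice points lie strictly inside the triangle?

2

By the shoelace formula, twice the signed area is |(1·4 − 5·4) + (5·6 − 0·4) + (0·4 − 1·6)| = 8, so the area is 4.
Along each edge there are gcd(|Δx|,|Δy|)+1 lattice points, so counting each shared vertex once the boundary has gcd(4,0) + gcd(5,2) + gcd(1,2) = 4+1+1 = 6.
Pick's theorem gives I = A − B/2 + 1 = 4 − 6/2 + 1 = 2.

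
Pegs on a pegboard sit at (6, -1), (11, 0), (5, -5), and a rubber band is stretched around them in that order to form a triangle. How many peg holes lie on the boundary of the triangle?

3

Summing gcd(|Δx|,|Δy|) over the edges gives the boundary count: gcd(5,1) + gcd(6,5) + gcd(1,4) = 1+1+1 = 3.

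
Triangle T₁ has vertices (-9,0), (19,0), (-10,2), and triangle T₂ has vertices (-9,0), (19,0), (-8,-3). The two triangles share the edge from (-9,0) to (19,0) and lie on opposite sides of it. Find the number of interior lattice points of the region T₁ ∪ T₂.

The union is the simple quadrilateral with vertices (-9,0), (-10,2), (19,0), (-8,-3) in order.
Using the shoelace formula, 2A = |((-9)·2 − (-10)·0) + ((-10)·0 − 19·2) + (19·(-3) − (-8)·0) + ((-8)·0 − (-9)·(-3))| = 140, so the area is 70.
Summing gcd(|Δx|,|Δy|) over the edges gives the boundary count: gcd(1,2) + gcd(29,2) + gcd(27,3) + gcd(1,3) = 1+1+3+1 = 6.
By Pick's theorem I = A − B/2 + 1 = 70 − 6/2 + 1 = 68.

68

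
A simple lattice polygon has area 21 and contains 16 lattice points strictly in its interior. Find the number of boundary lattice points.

Pick's theorem gives A = I + B/2 − 1, so B = 2(A − I + 1) = 2(21 − 16 + 1) = 12.

12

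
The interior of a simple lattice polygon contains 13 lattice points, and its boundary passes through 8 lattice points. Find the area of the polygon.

By Pick's theorem, A = I + B/2 − 1 = 13 + 8/2 − 1 = 16.

16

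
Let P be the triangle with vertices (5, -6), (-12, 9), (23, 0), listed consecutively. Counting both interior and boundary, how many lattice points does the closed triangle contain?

Using the shoelace formula, 2A = |[5·9 − (-12)·(-6)] + [(-12)·0 − 23·9] + [23·(-6) − 5·0]| = 372, so the area is 186.
Along each edge there are gcd(|Δx|,|Δy|)+1 lattice points, so counting each shared vertex once the boundary has gcd(17,15) + gcd(35,9) + gcd(18,6) = 1+1+6 = 8.
Pick's theorem gives I = A − B/2 + 1 = 186 − 8/2 + 1 = 183, so the closed region contains I + B = 183 + 8 = 191 lattice points.

191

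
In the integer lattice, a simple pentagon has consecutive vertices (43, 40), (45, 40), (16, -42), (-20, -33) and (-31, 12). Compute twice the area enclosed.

By the shoelace formula, twice the signed area is |(43·40 − 45·40) + (45·(-42) − 16·40) + (16·(-33) − (-20)·(-42)) + ((-20)·12 − (-31)·(-33)) + ((-31)·40 − 43·12)| = 6997, so the area is 6997/2.

6997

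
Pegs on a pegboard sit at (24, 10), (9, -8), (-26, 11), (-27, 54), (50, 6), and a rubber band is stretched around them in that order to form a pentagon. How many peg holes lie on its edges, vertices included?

8

The number of boundary lattice points is Σ gcd(|Δx|,|Δy|) = gcd(15,18) + gcd(35,19) + gcd(1,43) + gcd(77,48) + gcd(26,4) = 3+1+1+1+2 = 8.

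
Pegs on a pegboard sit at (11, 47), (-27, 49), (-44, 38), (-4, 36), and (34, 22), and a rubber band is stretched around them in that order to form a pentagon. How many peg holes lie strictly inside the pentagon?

772

By the shoelace formula, twice the signed area is |(11·49 − (-27)·47) + ((-27)·38 − (-44)·49) + ((-44)·36 − (-4)·38) + ((-4)·22 − 34·36) + (34·47 − 11·22)| = 1550, so the area is 775.
Along each edge there are gcd(|Δx|,|Δy|)+1 lattice points, so counting each shared vertex once the boundary has gcd(38,2) + gcd(17,11) + gcd(40,2) + gcd(38,14) + gcd(23,25) = 2+1+2+2+1 = 8.
By Pick's theorem A = I + B/2 − 1, so I = 775 − 8/2 + 1 = 772.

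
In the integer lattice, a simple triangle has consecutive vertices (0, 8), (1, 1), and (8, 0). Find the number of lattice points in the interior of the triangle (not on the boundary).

Using the shoelace formula, 2A = |[0·1 − 1·8] + [1·0 − 8·1] + [8·8 − 0·0]| = 48, so the area is 24.
Along each edge there are gcd(|Δx|,|Δy|)+1 lattice points, so counting each shared vertex once the boundary has gcd(1,7) + gcd(7,1) + gcd(8,8) = 1+1+8 = 10.
Pick's theorem gives I = A − B/2 + 1 = 24 − 10/2 + 1 = 20.

20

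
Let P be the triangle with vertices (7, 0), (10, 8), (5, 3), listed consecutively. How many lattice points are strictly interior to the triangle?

The shoelace formula gives twice the area as |(7·8 − 10·0) + (10·3 − 5·8) + (5·0 − 7·3)| = 25, so the area is 25/2.
Summing gcd(|Δx|,|Δy|) over the edges gives the boundary count: gcd(3,8) + gcd(5,5) + gcd(2,3) = 1+5+1 = 7.
By Pick's theorem A = I + B/2 − 1, so I = 25/2 − 7/2 + 1 = 10.

10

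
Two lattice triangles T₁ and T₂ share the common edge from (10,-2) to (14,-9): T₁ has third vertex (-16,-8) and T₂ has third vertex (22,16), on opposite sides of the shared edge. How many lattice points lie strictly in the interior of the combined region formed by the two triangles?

177

The union is the simple quadrilateral with vertices (10,-2), (-16,-8), (14,-9), (22,16) in order.
The shoelace formula gives twice the area as |(10·(-8) − (-16)·(-2)) + ((-16)·(-9) − 14·(-8)) + (14·16 − 22·(-9)) + (22·(-2) − 10·16)| = 362, so the area is 181.
Summing gcd(|Δx|,|Δy|) over the edges gives the boundary count: gcd(26,6) + gcd(30,1) + gcd(8,25) + gcd(12,18) = 2+1+1+6 = 10.
By Pick's theorem I = A − B/2 + 1 = 181 − 10/2 + 1 = 177.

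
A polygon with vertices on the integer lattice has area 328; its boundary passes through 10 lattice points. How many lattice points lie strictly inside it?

324

From Pick's theorem, I = A − B/2 + 1 = 328 − 10/2 + 1 = 324.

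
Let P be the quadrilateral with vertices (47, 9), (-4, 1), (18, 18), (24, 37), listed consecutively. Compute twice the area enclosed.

By the shoelace formula, twice the signed area is |[47·1 − (-4)·9] + [(-4)·18 − 18·1] + [18·37 − 24·18] + [24·9 − 47·37]| = 1296, so the area is 648.

1296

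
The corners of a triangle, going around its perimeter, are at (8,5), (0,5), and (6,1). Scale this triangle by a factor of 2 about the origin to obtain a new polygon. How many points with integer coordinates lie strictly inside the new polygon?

The shoelace formula gives twice the area as |[8·5 − 0·5] + [0·1 − 6·5] + [6·5 − 8·1]| = 32, so the area is 16.
Along each edge there are gcd(|Δx|,|Δy|)+1 lattice points, so counting each shared vertex once the boundary has gcd(8,0) + gcd(6,4) + gcd(2,4) = 8+2+2 = 12.
Scaling by 2 multiplies the area by 2² = 4 (so the new area is 64) and multiplies the boundary lattice-point count by 2, giving 24.
By Pick's theorem, the interior count of the dilated polygon is 64 − 24/2 + 1 = 53.

53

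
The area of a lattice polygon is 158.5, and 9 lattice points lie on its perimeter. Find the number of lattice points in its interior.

155

From Pick's theorem, I = A − B/2 + 1 = 158.5 − 9/2 + 1 = 155.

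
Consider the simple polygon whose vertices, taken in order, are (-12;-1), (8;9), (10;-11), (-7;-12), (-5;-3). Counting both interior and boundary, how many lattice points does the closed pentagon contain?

281

Using the shoelace formula, 2A = |[(-12)·9 − 8·(-1)] + [8·(-11) − 10·9] + [10·(-12) − (-7)·(-11)] + [(-7)·(-3) − (-5)·(-12)] + [(-5)·(-1) − (-12)·(-3)]| = 545, so the area is 272.5.
The number of boundary lattice points is Σ gcd(|Δx|,|Δy|) = gcd(20,10) + gcd(2,20) + gcd(17,1) + gcd(2,9) + gcd(7,2) = 10+2+1+1+1 = 15.
Pick's theorem gives I = A − B/2 + 1 = 272.5 − 15/2 + 1 = 266, so the closed region contains I + B = 266 + 15 = 281 lattice points.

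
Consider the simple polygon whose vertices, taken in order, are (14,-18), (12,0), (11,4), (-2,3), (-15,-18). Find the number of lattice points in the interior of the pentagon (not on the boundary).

438

Using the shoelace formula, 2A = |[14·0 − 12·(-18)] + [12·4 − 11·0] + [11·3 − (-2)·4] + [(-2)·(-18) − (-15)·3] + [(-15)·(-18) − 14·(-18)]| = 908, so the area is 454.
Summing gcd(|Δx|,|Δy|) over the edges gives the boundary count: gcd(2,18) + gcd(1,4) + gcd(13,1) + gcd(13,21) + gcd(29,0) = 2+1+1+1+29 = 34.
Pick's theorem gives I = A − B/2 + 1 = 454 − 34/2 + 1 = 438.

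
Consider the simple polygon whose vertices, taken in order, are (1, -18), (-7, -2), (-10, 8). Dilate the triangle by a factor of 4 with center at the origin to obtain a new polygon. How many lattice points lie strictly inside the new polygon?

237

By the shoelace formula, twice the signed area is |(1·(-2) − (-7)·(-18)) + ((-7)·8 − (-10)·(-2)) + ((-10)·(-18) − 1·8)| = 32, so the area is 16.
The number of boundary lattice points is Σ gcd(|Δx|,|Δy|) = gcd(8,16) + gcd(3,10) + gcd(11,26) = 8+1+1 = 10.
Scaling by 4 multiplies the area by 4² = 16 (so the new area is 256) and multiplies the boundary lattice-point count by 4, giving 40.
By Pick's theorem, the interior count of the dilated polygon is 256 − 40/2 + 1 = 237.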